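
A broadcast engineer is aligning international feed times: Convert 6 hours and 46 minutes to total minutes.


Hours: 6
Minutes: 46
Convert hours to minutes: 6 x 60 = 360
Add remaining minutes: 360 + 46 = 406

406


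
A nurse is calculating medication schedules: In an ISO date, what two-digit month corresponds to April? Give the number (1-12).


Calendar month order:
3. March
4. April <--
5. May
April is month number 4

4


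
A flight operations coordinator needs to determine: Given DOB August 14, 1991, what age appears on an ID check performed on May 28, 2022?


Birth: 1991-08-14
Reference: 2022-05-28
Year difference: 2022 - 1991 = 31
Has birthday (08-14) occurred by 05-28? No
Birthday not yet reached this year -> subtract 1
Age in full years: 30

30


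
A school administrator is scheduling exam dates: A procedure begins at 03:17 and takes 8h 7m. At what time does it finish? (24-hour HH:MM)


Start time: 03:17
Adding: 8 hours 7 minutes
Minutes: 17 + 7 = 24
Hours: 3 + 8 + 0 = 11
Result: 11:24

11:24


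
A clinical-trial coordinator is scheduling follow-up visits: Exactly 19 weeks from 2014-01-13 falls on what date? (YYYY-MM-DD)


Start: 2014-01-13
Weeks to add: 19
Convert to days: 19 x 7 = 133 days
Add 133 days to 2014-01-13
Result: 2014-05-26

2014-05-26


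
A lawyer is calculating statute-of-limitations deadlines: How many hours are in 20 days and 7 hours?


Days: 20
Extra hours: 7
Hours per day: 24
Days to hours: 20 x 24 = 480
Total: 480 + 7 = 487

487


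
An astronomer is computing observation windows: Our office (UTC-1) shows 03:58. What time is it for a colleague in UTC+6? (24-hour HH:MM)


Local time: 03:58 at UTC-1 (offset -1h)
Target zone: UTC+6 (offset 6h)
Difference: 6 - (-1) = 7 hours
Calculation: 3 + (7) = 10
Result: 10:58

10:58


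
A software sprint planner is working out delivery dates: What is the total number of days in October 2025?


Month: October
Year: 2025
October is a 31-day month
Total: 31 days

31


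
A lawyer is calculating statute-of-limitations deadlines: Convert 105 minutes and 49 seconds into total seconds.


Minutes: 105
Seconds: 49
Convert minutes to seconds: 105 x 60 = 6300
Add remaining seconds: 6300 + 49 = 6349

6349


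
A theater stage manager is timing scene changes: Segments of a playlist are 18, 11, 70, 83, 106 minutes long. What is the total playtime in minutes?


Durations: 18, 11, 70, 83, 106
Running sum: 18
+ 11 = 29
+ 70 = 99
+ 83 = 182
+ 106 = 288
Total duration: 288 minutes
That is 4 hours and 48 minutes

288


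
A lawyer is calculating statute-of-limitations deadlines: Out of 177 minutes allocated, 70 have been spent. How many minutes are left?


Total budget: 177 minutes
Time used: 70 minutes
Remaining: 177 - 70 = 107 minutes
Percent used: 39.5%
Percent remaining: 60.5%

107


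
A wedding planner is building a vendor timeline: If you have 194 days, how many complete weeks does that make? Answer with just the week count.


Total days: 194
Days per week: 7
Division: 194 / 7 = 27 remainder 5
Complete weeks: 27
Remaining days: 5

27


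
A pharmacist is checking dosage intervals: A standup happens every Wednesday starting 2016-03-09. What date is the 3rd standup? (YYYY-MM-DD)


First occurrence: 2016-03-09 (occurrence 1)
Each occurrence is 7 days after the previous.
Occurrence 3 is 2 weeks after the first.
2 weeks = 14 days
2016-03-09 + 14 days = 2016-03-23

2016-03-23


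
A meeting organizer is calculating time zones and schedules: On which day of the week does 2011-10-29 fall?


Date: 2011-10-29
January 1, 2011 is a Saturday
Day of year: 302
Offset from Jan 1: 301 days
301 mod 7 = 0
Result: Saturday

Saturday


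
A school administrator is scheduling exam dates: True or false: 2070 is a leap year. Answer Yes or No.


Year: 2070
Divisible by 4? 2070 / 4 = 517.5 -> No
Not divisible by 4, so NOT a leap year

No


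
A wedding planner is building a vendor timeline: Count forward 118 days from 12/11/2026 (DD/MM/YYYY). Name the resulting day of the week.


Start: 2026-11-12 (Thursday)
Step 1 - find target date: add 118 days
  2026-11-12 + 118 days = 2027-03-10
Step 2 - day of week:
  118 mod 7 = 6
  Thursday + 6 days -> Wednesday
Result: Wednesday (2027-03-10)

Wednesday


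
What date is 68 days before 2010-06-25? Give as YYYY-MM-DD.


Start: 2010-06-25
Subtracting 68 days
Days already passed in June: 25
After going back through June: 43 more days to subtract
May 2010: 31 days, 12 remaining
April 2010 has 30 days, need 12
Result: 2010-04-18

2010-04-18


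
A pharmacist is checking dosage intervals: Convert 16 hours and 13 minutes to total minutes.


Hours: 16
Extra minutes: 13
Minutes per hour: 60
Hours to minutes: 16 x 60 = 960
Total: 960 + 13 = 973

973


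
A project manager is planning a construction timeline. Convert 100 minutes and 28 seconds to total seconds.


Minutes: 100
Extra seconds: 28
Seconds per minute: 60
Minutes to seconds: 100 x 60 = 6000
Total: 6000 + 28 = 6028

6028


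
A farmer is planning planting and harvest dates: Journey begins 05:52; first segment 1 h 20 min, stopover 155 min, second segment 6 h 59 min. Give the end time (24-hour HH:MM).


Depart: 05:52
Leg 1: +80 min -> 07:12
Layover: +155 min -> 09:47
Leg 2: +419 min -> 16:46
Total travel: 654 minutes = 10h 54m
Arrival: 16:46

16:46


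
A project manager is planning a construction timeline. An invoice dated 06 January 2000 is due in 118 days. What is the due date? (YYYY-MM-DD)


Start: 2000-01-06
Adding 118 days
Days remaining in January: 25
After January: 93 days still to add
February 2000: 29 days, 64 remaining
March 2000: 31 days, 33 remaining
April 2000: 30 days, 3 remaining
May 2000 has 31 days, need 3
Result: 2000-05-03

2000-05-03


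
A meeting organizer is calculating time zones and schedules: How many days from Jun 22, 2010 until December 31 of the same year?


Start: June 22, 2010
End: December 31, 2010
Days left in June: 8
July: 31
August: 31
September: 30
October: 31
... plus remaining months
Sum of remaining months: 184
Total: 8 + 184 = 192

192


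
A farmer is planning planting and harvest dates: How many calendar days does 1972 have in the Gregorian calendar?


Year: 1972
Check leap year rules:
Divisible by 4? Yes
Divisible by 100? No
1972 is a leap year
Days: 366

366


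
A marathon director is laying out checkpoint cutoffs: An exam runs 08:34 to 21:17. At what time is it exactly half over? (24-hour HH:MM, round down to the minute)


Start time: 08:34 = 514 minutes from midnight
End time: 21:17 = 1277 minutes from midnight
Sum: 514 + 1277 = 1791
Midpoint: 1791 / 2 = 895 minutes
Convert: 895 / 60 = 14 hours, 55 minutes
Result: 14:55

14:55


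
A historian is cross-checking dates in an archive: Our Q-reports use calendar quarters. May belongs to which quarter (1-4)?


Month: May (month 5)
Q1: January-March (months 1-3)
Q2: April-June (months 4-6)
Q3: July-September (months 7-9)
Q4: October-December (months 10-12)
Month 5 falls in Q2

2


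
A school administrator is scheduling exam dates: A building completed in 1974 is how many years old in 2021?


Birth year: 1974
Current year: 2021
Age = current year - birth year
Age = 2021 - 1974 = 47

47


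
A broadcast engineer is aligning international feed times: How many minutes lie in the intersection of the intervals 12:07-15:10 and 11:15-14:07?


Interval A: [727, 910] minutes from midnight
Interval B: [675, 847] minutes from midnight
Overlap start = max(727, 675) = 727
Overlap end = min(910, 847) = 847
Overlap = 847 - 727 = 120 minutes

120


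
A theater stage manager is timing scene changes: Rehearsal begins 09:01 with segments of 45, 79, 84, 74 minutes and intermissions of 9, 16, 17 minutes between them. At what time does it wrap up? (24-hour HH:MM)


Start: 09:01 = 541 min from midnight
  after task 1 (45 min): 09:46
  after break (9 min): 09:55
  after task 2 (79 min): 11:14
  after break (16 min): 11:30
  after task 3 (84 min): 12:54
  after break (17 min): 13:11
  after task 4 (74 min): 14:25
Total elapsed: 324 minutes
End time: 14:25

14:25


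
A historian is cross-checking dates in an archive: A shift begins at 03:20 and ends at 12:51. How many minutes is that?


Start time: 03:20 = 200 minutes from midnight
End time: 12:51 = 771 minutes from midnight
Difference: 771 - 200 = 571 minutes
That is 9 hours and 31 minutes

571


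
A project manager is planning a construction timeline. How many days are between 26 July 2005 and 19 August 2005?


Start date: 2005-07-26
End date: 2005-08-19
Jul 2005: +6 days
Aug 2005: +18 days
Total: 24 days

24


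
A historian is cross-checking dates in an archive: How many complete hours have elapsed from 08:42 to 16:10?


Start: 08:42
End: 16:10
Hour difference: 16 - 8 = 8 hours
Minute difference: 10 - 42 = -32 minutes
Total minutes: 448
Complete hours: 448 / 60 = 7 (remainder 28)

7


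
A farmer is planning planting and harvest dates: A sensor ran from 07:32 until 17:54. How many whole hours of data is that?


Start: 07:32
End: 17:54
Hour difference: 17 - 7 = 10 hours
Minute difference: 54 - 32 = 22 minutes
Total minutes: 622
Complete hours: 622 / 60 = 10 (remainder 22)

10


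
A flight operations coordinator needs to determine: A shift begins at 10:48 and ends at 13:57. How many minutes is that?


Start time: 10:48 = 648 minutes from midnight
End time: 13:57 = 837 minutes from midnight
Difference: 837 - 648 = 189 minutes
That is 3 hours and 9 minutes

189


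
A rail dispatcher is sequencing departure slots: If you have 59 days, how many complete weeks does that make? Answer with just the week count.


Total days: 59
Days per week: 7
Division: 59 / 7 = 8 remainder 3
Complete weeks: 8
Remaining days: 3

8


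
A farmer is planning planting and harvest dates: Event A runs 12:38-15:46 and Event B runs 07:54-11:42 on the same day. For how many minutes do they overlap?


Interval A: [758, 946] minutes from midnight
Interval B: [474, 702] minutes from midnight
Overlap start = max(758, 474) = 758
Overlap end = min(946, 702) = 702
End <= start, so the intervals do not overlap: 0 minutes

0


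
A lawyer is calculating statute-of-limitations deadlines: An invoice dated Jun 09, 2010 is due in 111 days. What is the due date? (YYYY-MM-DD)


Start: 2010-06-09
Adding 111 days
Days remaining in June: 21
After June: 90 days still to add
July 2010: 31 days, 59 remaining
August 2010: 31 days, 28 remaining
September 2010 has 30 days, need 28
Result: 2010-09-28

2010-09-28


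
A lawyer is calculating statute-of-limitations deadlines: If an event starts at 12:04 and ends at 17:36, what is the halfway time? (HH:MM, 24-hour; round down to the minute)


Start time: 12:04 = 724 minutes from midnight
End time: 17:36 = 1056 minutes from midnight
Sum: 724 + 1056 = 1780
Midpoint: 1780 / 2 = 890 minutes
Convert: 890 / 60 = 14 hours, 50 minutes
Result: 14:50

14:50


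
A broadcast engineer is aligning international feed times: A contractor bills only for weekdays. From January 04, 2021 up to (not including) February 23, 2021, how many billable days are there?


Start: 2021-01-04 (Monday)
End (exclusive): 2021-02-23 (Tuesday)
Total calendar days: 50
Full weeks: 50 // 7 = 7 -> 35 weekdays
Remaining 1 days starting on Monday:
  Mon(w) -> 1 weekdays
Total business days: 35 + 1 = 36

36


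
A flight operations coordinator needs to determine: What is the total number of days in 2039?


Year: 2039
Check leap year rules:
Divisible by 4? No
2039 is not a leap year
Days: 365

365


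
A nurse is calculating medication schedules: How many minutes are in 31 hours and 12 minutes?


Hours: 31
Extra minutes: 12
Minutes per hour: 60
Hours to minutes: 31 x 60 = 1860
Total: 1860 + 12 = 1872

1872


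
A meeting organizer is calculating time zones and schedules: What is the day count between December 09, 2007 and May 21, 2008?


Start date: 2007-12-09
End date: 2008-05-21
Dec 2007: +23 days
Jan 2008: +31 days
Feb 2008: +29 days
... (3 more months)
Total: 164 days

164


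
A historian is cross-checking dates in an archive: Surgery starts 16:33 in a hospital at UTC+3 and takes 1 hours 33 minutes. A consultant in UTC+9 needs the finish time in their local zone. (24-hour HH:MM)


Start: 16:33 in UTC+3
Step 1 - add duration:
  minutes: 33 + 33 = 66 (carry 1h)
  hours: 16 + 1 + 1 = 18
  end in UTC+3: 18:06
Step 2 - convert UTC+3 -> UTC+9:
  offset difference: 9 - (3) = 6 hours
  18 + (6) = 24 -> mod 24 = 0
Result: 00:06 in UTC+9

00:06


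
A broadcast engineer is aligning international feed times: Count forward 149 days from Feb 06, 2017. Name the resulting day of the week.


Start: 2017-02-06 (Monday)
Step 1 - find target date: add 149 days
  2017-02-06 + 149 days = 2017-07-05
Step 2 - day of week:
  149 mod 7 = 2
  Monday + 2 days -> Wednesday
Result: Wednesday (2017-07-05)

Wednesday


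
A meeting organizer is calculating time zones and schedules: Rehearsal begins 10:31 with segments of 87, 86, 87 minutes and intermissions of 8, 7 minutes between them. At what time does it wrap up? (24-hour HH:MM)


Start: 10:31 = 631 min from midnight
  after task 1 (87 min): 11:58
  after break (8 min): 12:06
  after task 2 (86 min): 13:32
  after break (7 min): 13:39
  after task 3 (87 min): 15:06
Total elapsed: 275 minutes
End time: 15:06

15:06


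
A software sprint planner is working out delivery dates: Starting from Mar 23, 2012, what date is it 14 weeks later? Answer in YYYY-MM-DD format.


Start: 2012-03-23
Weeks to add: 14
Convert to days: 14 x 7 = 98 days
Add 98 days to 2012-03-23
Result: 2012-06-29

2012-06-29


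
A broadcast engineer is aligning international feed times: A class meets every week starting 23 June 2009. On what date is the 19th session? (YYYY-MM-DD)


First occurrence: 2009-06-23 (occurrence 1)
Each occurrence is 7 days after the previous.
Occurrence 19 is 18 weeks after the first.
18 weeks = 126 days
2009-06-23 + 126 days = 2009-10-27

2009-10-27


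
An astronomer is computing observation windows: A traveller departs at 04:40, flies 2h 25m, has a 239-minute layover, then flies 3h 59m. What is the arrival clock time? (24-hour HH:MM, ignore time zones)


Depart: 04:40
Leg 1: +145 min -> 07:05
Layover: +239 min -> 11:04
Leg 2: +239 min -> 15:03
Total travel: 623 minutes = 10h 23m
Arrival: 15:03

15:03


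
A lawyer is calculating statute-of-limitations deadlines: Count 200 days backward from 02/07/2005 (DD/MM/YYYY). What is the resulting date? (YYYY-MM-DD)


Start: 2005-07-02
Subtracting 200 days
Days already passed in July: 2
After going back through July: 198 more days to subtract
June 2005: 30 days, 168 remaining
May 2005: 31 days, 137 remaining
April 2005: 30 days, 107 remaining
March 2005: 31 days, 76 remaining
Result: 2004-12-14

2004-12-14


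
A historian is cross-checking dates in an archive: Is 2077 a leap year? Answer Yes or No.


Year: 2077
Divisible by 4? 2077 / 4 = 519.25 -> No
Not divisible by 4, so NOT a leap year

No


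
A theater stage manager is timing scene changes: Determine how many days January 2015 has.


Month: January
Year: 2015
January is a 31-day month
Total: 31 days

31


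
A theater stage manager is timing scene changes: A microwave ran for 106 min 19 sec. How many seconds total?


Minutes: 106
Extra seconds: 19
Seconds per minute: 60
Minutes to seconds: 106 x 60 = 6360
Total: 6360 + 19 = 6379

6379


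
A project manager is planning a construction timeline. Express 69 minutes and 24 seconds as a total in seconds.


Minutes: 69
Seconds: 24
Convert minutes to seconds: 69 x 60 = 4140
Add remaining seconds: 4140 + 24 = 4164

4164


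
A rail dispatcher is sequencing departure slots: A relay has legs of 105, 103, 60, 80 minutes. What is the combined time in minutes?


Durations: 105, 103, 60, 80
Running sum: 105
+ 103 = 208
+ 60 = 268
+ 80 = 348
Total duration: 348 minutes
That is 5 hours and 48 minutes

348


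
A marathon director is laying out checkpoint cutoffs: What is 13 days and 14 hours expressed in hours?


Days: 13
Extra hours: 14
Hours per day: 24
Days to hours: 13 x 24 = 312
Total: 312 + 14 = 326

326


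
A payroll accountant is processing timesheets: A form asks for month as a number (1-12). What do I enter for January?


Calendar month order:
1. January <--
2. February
January is month number 1

1


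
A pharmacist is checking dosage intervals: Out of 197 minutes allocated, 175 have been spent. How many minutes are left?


Total budget: 197 minutes
Time used: 175 minutes
Remaining: 197 - 175 = 22 minutes
Percent used: 88.8%
Percent remaining: 11.2%

22


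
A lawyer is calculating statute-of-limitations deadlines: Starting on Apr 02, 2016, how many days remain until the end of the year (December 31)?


Start: April 02, 2016
End: December 31, 2016
Days left in April: 28
May: 31
June: 30
July: 31
August: 31
... plus remaining months
Sum of remaining months: 245
Total: 28 + 245 = 273

273


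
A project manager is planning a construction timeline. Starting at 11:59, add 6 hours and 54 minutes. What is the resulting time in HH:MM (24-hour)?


Start time: 11:59
Adding: 6 hours 54 minutes
Minutes: 59 + 54 = 113
Minute overflow: 113 >= 60, so carry 1 hour, minutes = 53
Hours: 11 + 6 + 1 = 18
Result: 18:53

18:53


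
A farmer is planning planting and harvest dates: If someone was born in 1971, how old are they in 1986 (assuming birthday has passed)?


Birth year: 1971
Current year: 1986
Age = current year - birth year
Age = 1986 - 1971 = 15

15


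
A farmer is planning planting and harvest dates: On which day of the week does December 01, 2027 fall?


Date: 2027-12-01
January 1, 2027 is a Friday
Day of year: 335
Offset from Jan 1: 334 days
334 mod 7 = 5
Result: Wednesday

Wednesday


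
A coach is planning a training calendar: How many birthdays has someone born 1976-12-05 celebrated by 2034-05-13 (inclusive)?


Birth: 1976-12-05
Reference: 2034-05-13
Year difference: 2034 - 1976 = 58
Has birthday (12-05) occurred by 05-13? No
Birthday not yet reached this year -> subtract 1
Age in full years: 57

57


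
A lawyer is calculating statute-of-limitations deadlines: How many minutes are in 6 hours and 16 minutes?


Hours: 6
Minutes: 16
Convert hours to minutes: 6 x 60 = 360
Add remaining minutes: 360 + 16 = 376

376


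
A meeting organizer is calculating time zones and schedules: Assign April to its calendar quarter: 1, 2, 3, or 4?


Month: April (month 4)
Q1: January-March (months 1-3)
Q2: April-June (months 4-6)
Q3: July-September (months 7-9)
Q4: October-December (months 10-12)
Month 4 falls in Q2

2


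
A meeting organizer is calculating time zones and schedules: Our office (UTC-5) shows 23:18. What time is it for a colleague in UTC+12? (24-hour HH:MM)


Local time: 23:18 at UTC-5 (offset -5h)
Target zone: UTC+12 (offset 12h)
Difference: 12 - (-5) = 17 hours
Calculation: 23 + (17) = 40
Wraparound: (40) mod 24 = 16
Result: 16:18

16:18


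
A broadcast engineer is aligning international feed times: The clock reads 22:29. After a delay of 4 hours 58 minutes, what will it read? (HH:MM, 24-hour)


Start time: 22:29
Adding: 4 hours 58 minutes
Minutes: 29 + 58 = 87
Minute overflow: 87 >= 60, so carry 1 hour, minutes = 27
Hours: 22 + 4 + 1 = 27
Hour wraparound: 27 mod 24 = 3
Result: 03:27

03:27


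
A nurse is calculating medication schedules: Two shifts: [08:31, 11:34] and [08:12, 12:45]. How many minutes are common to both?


Interval A: [511, 694] minutes from midnight
Interval B: [492, 765] minutes from midnight
Overlap start = max(511, 492) = 511
Overlap end = min(694, 765) = 694
Overlap = 694 - 511 = 183 minutes

183


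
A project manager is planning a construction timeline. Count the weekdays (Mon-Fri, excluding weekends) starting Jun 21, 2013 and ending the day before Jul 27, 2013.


Start: 2013-06-21 (Friday)
End (exclusive): 2013-07-27 (Saturday)
Total calendar days: 36
Full weeks: 36 // 7 = 5 -> 25 weekdays
Remaining 1 days starting on Friday:
  Fri(w) -> 1 weekdays
Total business days: 25 + 1 = 26

26


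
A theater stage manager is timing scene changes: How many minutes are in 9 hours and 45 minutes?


Hours: 9
Minutes: 45
Convert hours to minutes: 9 x 60 = 540
Add remaining minutes: 540 + 45 = 585

585


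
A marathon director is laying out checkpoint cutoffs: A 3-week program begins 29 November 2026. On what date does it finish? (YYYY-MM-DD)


Start: 2026-11-29
Weeks to add: 3
Convert to days: 3 x 7 = 21 days
Add 21 days to 2026-11-29
Result: 2026-12-20

2026-12-20


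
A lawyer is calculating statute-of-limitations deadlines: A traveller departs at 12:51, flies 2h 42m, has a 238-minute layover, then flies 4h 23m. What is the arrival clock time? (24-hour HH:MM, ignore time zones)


Depart: 12:51
Leg 1: +162 min -> 15:33
Layover: +238 min -> 19:31
Leg 2: +263 min -> 23:54
Total travel: 663 minutes = 11h 3m
Arrival: 23:54

23:54


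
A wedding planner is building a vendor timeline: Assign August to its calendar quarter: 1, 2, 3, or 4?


Month: August (month 8)
Q1: January-March (months 1-3)
Q2: April-June (months 4-6)
Q3: July-September (months 7-9)
Q4: October-December (months 10-12)
Month 8 falls in Q3

3


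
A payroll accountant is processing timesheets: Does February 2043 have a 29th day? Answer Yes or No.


Year: 2043
Divisible by 4? 2043 / 4 = 510.75 -> No
Not divisible by 4, so NOT a leap year

No


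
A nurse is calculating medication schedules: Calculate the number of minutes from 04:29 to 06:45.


Start time: 04:29 = 269 minutes from midnight
End time: 06:45 = 405 minutes from midnight
Difference: 405 - 269 = 136 minutes
That is 2 hours and 16 minutes

136


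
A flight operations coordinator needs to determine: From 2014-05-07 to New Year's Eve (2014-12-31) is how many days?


Start: May 07, 2014
End: December 31, 2014
Days left in May: 24
June: 30
July: 31
August: 31
September: 30
... plus remaining months
Sum of remaining months: 214
Total: 24 + 214 = 238

238


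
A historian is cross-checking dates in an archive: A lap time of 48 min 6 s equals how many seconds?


Minutes: 48
Seconds: 6
Convert minutes to seconds: 48 x 60 = 2880
Add remaining seconds: 2880 + 6 = 2886

2886


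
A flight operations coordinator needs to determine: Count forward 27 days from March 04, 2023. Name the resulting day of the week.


Start: 2023-03-04 (Saturday)
Step 1 - find target date: add 27 days
  2023-03-04 + 27 days = 2023-03-31
Step 2 - day of week:
  27 mod 7 = 6
  Saturday + 6 days -> Friday
Result: Friday (2023-03-31)

Friday


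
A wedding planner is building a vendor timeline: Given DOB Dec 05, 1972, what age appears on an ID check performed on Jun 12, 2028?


Birth: 1972-12-05
Reference: 2028-06-12
Year difference: 2028 - 1972 = 56
Has birthday (12-05) occurred by 06-12? No
Birthday not yet reached this year -> subtract 1
Age in full years: 55

55


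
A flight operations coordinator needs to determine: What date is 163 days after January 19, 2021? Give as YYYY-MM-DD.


Start: 2021-01-19
Adding 163 days
Days remaining in January: 12
After January: 151 days still to add
February 2021: 28 days, 123 remaining
March 2021: 31 days, 92 remaining
April 2021: 30 days, 62 remaining
May 2021: 31 days, 31 remaining
Result: 2021-07-01

2021-07-01


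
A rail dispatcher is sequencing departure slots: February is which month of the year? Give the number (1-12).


Calendar month order:
1. January
2. February <--
3. March
February is month number 2

2


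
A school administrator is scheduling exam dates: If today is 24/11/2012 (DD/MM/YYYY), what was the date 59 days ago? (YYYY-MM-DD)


Start: 2012-11-24
Subtracting 59 days
Days already passed in November: 24
After going back through November: 35 more days to subtract
October 2012: 31 days, 4 remaining
September 2012 has 30 days, need 4
Result: 2012-09-26

2012-09-26


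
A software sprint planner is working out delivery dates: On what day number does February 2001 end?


Month: February
Year: 2001
2001 is not a leap year
February has 28 days
Total: 28 days

28


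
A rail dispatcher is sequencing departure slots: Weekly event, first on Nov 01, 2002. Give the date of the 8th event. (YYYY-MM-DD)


First occurrence: 2002-11-01 (occurrence 1)
Each occurrence is 7 days after the previous.
Occurrence 8 is 7 weeks after the first.
7 weeks = 49 days
2002-11-01 + 49 days = 2002-12-20

2002-12-20


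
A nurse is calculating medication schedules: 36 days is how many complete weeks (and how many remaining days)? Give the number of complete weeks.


Total days: 36
Days per week: 7
Division: 36 / 7 = 5 remainder 1
Complete weeks: 5
Remaining days: 1

5


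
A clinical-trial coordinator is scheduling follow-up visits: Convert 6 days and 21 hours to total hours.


Days: 6
Extra hours: 21
Hours per day: 24
Days to hours: 6 x 24 = 144
Total: 144 + 21 = 165

165


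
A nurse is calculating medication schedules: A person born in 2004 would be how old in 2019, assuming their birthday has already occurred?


Birth year: 2004
Current year: 2019
Age = current year - birth year
Age = 2019 - 2004 = 15

15


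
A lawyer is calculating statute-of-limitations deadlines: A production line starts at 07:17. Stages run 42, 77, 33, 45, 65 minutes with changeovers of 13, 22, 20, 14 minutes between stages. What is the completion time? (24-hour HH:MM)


Start: 07:17 = 437 min from midnight
  after task 1 (42 min): 07:59
  after break (13 min): 08:12
  after task 2 (77 min): 09:29
  after break (22 min): 09:51
  after task 3 (33 min): 10:24
  after break (20 min): 10:44
  after task 4 (45 min): 11:29
  after break (14 min): 11:43
  after task 5 (65 min): 12:48
Total elapsed: 331 minutes
End time: 12:48

12:48


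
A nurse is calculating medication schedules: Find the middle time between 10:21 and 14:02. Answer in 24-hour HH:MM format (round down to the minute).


Start time: 10:21 = 621 minutes from midnight
End time: 14:02 = 842 minutes from midnight
Sum: 621 + 842 = 1463
Midpoint: 1463 / 2 = 731 minutes
Convert: 731 / 60 = 12 hours, 11 minutes
Result: 12:11

12:11


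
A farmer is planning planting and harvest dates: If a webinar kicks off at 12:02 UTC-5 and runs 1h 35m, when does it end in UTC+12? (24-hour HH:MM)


Start: 12:02 in UTC-5
Step 1 - add duration:
  minutes: 2 + 35 = 37
  hours: 12 + 1 + 0 = 13
  end in UTC-5: 13:37
Step 2 - convert UTC-5 -> UTC+12:
  offset difference: 12 - (-5) = 17 hours
  13 + (17) = 30 -> mod 24 = 6
Result: 06:37 in UTC+12

06:37


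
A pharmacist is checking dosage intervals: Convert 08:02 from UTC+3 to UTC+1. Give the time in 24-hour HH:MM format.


Local time: 08:02 at UTC+3 (offset 3h)
Target zone: UTC+1 (offset 1h)
Difference: 1 - (3) = -2 hours
Calculation: 8 + (-2) = 6
Result: 06:02

06:02


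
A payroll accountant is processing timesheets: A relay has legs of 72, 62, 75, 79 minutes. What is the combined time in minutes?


Durations: 72, 62, 75, 79
Running sum: 72
+ 62 = 134
+ 75 = 209
+ 79 = 288
Total duration: 288 minutes
That is 4 hours and 48 minutes

288


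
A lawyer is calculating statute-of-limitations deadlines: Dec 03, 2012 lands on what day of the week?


Date: 2012-12-03
January 1, 2012 is a Sunday
Day of year: 338
Offset from Jan 1: 337 days
337 mod 7 = 1
Result: Monday

Monday


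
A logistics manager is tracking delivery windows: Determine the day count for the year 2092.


Year: 2092
Check leap year rules:
Divisible by 4? Yes
Divisible by 100? No
2092 is a leap year
Days: 366

366


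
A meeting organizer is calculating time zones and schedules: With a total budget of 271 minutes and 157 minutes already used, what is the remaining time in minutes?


Total budget: 271 minutes
Time used: 157 minutes
Remaining: 271 - 157 = 114 minutes
Percent used: 57.9%
Percent remaining: 42.1%

114


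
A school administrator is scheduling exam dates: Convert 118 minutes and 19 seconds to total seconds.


Minutes: 118
Extra seconds: 19
Seconds per minute: 60
Minutes to seconds: 118 x 60 = 7080
Total: 7080 + 19 = 7099

7099


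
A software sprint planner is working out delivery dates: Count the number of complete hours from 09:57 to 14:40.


Start: 09:57
End: 14:40
Hour difference: 14 - 9 = 5 hours
Minute difference: 40 - 57 = -17 minutes
Total minutes: 283
Complete hours: 283 / 60 = 4 (remainder 43)

4


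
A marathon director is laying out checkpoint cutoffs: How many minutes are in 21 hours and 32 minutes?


Hours: 21
Extra minutes: 32
Minutes per hour: 60
Hours to minutes: 21 x 60 = 1260
Total: 1260 + 32 = 1292

1292


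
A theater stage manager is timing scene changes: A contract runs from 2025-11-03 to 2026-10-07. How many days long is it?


Start date: 2025-11-03
End date: 2026-10-07
Nov 2025: +28 days
Dec 2025: +31 days
Jan 2026: +31 days
... (9 more months)
Total: 338 days

338


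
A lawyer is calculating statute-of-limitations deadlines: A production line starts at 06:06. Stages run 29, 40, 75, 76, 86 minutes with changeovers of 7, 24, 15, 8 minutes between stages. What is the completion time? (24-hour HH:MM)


Start: 06:06 = 366 min from midnight
  after task 1 (29 min): 06:35
  after break (7 min): 06:42
  after task 2 (40 min): 07:22
  after break (24 min): 07:46
  after task 3 (75 min): 09:01
  after break (15 min): 09:16
  after task 4 (76 min): 10:32
  after break (8 min): 10:40
  after task 5 (86 min): 12:06
Total elapsed: 360 minutes
End time: 12:06

12:06


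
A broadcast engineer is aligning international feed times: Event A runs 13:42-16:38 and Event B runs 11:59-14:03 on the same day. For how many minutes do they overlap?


Interval A: [822, 998] minutes from midnight
Interval B: [719, 843] minutes from midnight
Overlap start = max(822, 719) = 822
Overlap end = min(998, 843) = 843
Overlap = 843 - 822 = 21 minutes

21


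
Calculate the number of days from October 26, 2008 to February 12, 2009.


Start date: 2008-10-26
End date: 2009-02-12
Oct 2008: +6 days
Nov 2008: +30 days
Dec 2008: +31 days
Jan 2009: +31 days
Feb 2009: +11 days
Total: 109 days

109


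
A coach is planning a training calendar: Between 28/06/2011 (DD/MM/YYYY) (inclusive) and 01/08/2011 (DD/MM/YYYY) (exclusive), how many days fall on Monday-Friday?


Start: 2011-06-28 (Tuesday)
End (exclusive): 2011-08-01 (Monday)
Total calendar days: 34
Full weeks: 34 // 7 = 4 -> 20 weekdays
Remaining 6 days starting on Tuesday:
  Tue(w), Wed(w), Thu(w), Fri(w), Sat(-), Sun(-) -> 4 weekdays
Total business days: 20 + 4 = 24

24


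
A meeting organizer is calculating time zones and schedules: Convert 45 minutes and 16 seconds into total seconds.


Minutes: 45
Seconds: 16
Convert minutes to seconds: 45 x 60 = 2700
Add remaining seconds: 2700 + 16 = 2716

2716


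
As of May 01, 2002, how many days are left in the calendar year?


Start: May 01, 2002
End: December 31, 2002
Days left in May: 30
June: 30
July: 31
August: 31
September: 30
... plus remaining months
Sum of remaining months: 214
Total: 30 + 214 = 244

244


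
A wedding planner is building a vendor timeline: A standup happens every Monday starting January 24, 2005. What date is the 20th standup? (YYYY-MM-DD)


First occurrence: 2005-01-24 (occurrence 1)
Each occurrence is 7 days after the previous.
Occurrence 20 is 19 weeks after the first.
19 weeks = 133 days
2005-01-24 + 133 days = 2005-06-06

2005-06-06


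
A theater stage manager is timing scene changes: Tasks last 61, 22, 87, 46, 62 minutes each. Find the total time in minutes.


Durations: 61, 22, 87, 46, 62
Running sum: 61
+ 22 = 83
+ 87 = 170
+ 46 = 216
+ 62 = 278
Total duration: 278 minutes
That is 4 hours and 38 minutes

278


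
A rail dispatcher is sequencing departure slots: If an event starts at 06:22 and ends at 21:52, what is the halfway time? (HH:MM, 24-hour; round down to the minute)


Start time: 06:22 = 382 minutes from midnight
End time: 21:52 = 1312 minutes from midnight
Sum: 382 + 1312 = 1694
Midpoint: 1694 / 2 = 847 minutes
Convert: 847 / 60 = 14 hours, 7 minutes
Result: 14:07

14:07


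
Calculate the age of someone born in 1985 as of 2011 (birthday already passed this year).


Birth year: 1985
Current year: 2011
Age = current year - birth year
Age = 2011 - 1985 = 26

26


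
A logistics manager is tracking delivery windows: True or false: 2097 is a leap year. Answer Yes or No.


Year: 2097
Divisible by 4? 2097 / 4 = 524.25 -> No
Not divisible by 4, so NOT a leap year

No


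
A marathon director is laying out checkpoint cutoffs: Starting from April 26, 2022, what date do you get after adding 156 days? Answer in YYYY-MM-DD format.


Start: 2022-04-26
Adding 156 days
Days remaining in April: 4
After April: 152 days still to add
May 2022: 31 days, 121 remaining
June 2022: 30 days, 91 remaining
July 2022: 31 days, 60 remaining
August 2022: 31 days, 29 remaining
Result: 2022-09-29

2022-09-29


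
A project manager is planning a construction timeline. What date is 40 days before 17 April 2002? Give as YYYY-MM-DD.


Start: 2002-04-17
Subtracting 40 days
Days already passed in April: 17
After going back through April: 23 more days to subtract
March 2002 has 31 days, need 23
Result: 2002-03-08

2002-03-08


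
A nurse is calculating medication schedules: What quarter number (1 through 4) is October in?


Month: October (month 10)
Q1: January-March (months 1-3)
Q2: April-June (months 4-6)
Q3: July-September (months 7-9)
Q4: October-December (months 10-12)
Month 10 falls in Q4

4


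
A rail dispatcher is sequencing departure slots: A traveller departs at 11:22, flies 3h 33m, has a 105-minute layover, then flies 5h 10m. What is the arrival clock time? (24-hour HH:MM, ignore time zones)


Depart: 11:22
Leg 1: +213 min -> 14:55
Layover: +105 min -> 16:40
Leg 2: +310 min -> 21:50
Total travel: 628 minutes = 10h 28m
Arrival: 21:50

21:50


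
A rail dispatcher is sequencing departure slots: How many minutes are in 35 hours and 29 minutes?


Hours: 35
Minutes: 29
Convert hours to minutes: 35 x 60 = 2100
Add remaining minutes: 2100 + 29 = 2129

2129


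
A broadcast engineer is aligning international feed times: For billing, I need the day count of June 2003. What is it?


Month: June
Year: 2003
June is a 30-day month
Total: 30 days

30


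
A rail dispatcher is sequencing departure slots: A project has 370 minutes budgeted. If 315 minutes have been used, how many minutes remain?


Total budget: 370 minutes
Time used: 315 minutes
Remaining: 370 - 315 = 55 minutes
Percent used: 85.1%
Percent remaining: 14.9%

55


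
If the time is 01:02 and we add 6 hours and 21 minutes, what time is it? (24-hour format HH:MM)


Start time: 01:02
Adding: 6 hours 21 minutes
Minutes: 2 + 21 = 23
Hours: 1 + 6 + 0 = 7
Result: 07:23

07:23


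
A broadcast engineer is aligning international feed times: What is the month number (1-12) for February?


Calendar month order:
1. January
2. February <--
3. March
February is month number 2

2


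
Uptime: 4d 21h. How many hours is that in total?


Days: 4
Extra hours: 21
Hours per day: 24
Days to hours: 4 x 24 = 96
Total: 96 + 21 = 117

117


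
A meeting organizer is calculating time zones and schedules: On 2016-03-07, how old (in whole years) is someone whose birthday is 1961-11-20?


Birth: 1961-11-20
Reference: 2016-03-07
Year difference: 2016 - 1961 = 55
Has birthday (11-20) occurred by 03-07? No
Birthday not yet reached this year -> subtract 1
Age in full years: 54

54


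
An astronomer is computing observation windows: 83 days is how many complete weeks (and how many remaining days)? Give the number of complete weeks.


Total days: 83
Days per week: 7
Division: 83 / 7 = 11 remainder 6
Complete weeks: 11
Remaining days: 6

11


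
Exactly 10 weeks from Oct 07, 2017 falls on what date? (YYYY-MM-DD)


Start: 2017-10-07
Weeks to add: 10
Convert to days: 10 x 7 = 70 days
Add 70 days to 2017-10-07
Result: 2017-12-16

2017-12-16


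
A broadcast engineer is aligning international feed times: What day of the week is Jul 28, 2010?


Date: 2010-07-28
January 1, 2010 is a Friday
Day of year: 209
Offset from Jan 1: 208 days
208 mod 7 = 5
Result: Wednesday

Wednesday


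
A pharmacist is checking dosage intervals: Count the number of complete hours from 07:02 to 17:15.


Start: 07:02
End: 17:15
Hour difference: 17 - 7 = 10 hours
Minute difference: 15 - 2 = 13 minutes
Total minutes: 613
Complete hours: 613 / 60 = 10 (remainder 13)

10


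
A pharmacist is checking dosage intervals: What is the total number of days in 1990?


Year: 1990
Check leap year rules:
Divisible by 4? No
1990 is not a leap year
Days: 365

365


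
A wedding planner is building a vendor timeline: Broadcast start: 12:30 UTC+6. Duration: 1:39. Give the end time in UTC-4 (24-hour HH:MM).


Start: 12:30 in UTC+6
Step 1 - add duration:
  minutes: 30 + 39 = 69 (carry 1h)
  hours: 12 + 1 + 1 = 14
  end in UTC+6: 14:09
Step 2 - convert UTC+6 -> UTC-4:
  offset difference: -4 - (6) = -10 hours
  14 + (-10) = 4 -> mod 24 = 4
Result: 04:09 in UTC-4

04:09


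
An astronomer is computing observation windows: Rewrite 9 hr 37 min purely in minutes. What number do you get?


Hours: 9
Extra minutes: 37
Minutes per hour: 60
Hours to minutes: 9 x 60 = 540
Total: 540 + 37 = 577

577


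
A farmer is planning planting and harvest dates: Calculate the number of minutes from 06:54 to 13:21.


Start time: 06:54 = 414 minutes from midnight
End time: 13:21 = 801 minutes from midnight
Difference: 801 - 414 = 387 minutes
That is 6 hours and 27 minutes

387


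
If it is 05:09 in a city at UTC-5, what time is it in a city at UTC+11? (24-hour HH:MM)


Local time: 05:09 at UTC-5 (offset -5h)
Target zone: UTC+11 (offset 11h)
Difference: 11 - (-5) = 16 hours
Calculation: 5 + (16) = 21
Result: 21:09

21:09


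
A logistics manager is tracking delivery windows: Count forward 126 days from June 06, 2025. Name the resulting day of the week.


Start: 2025-06-06 (Friday)
Step 1 - find target date: add 126 days
  2025-06-06 + 126 days = 2025-10-10
Step 2 - day of week:
  126 mod 7 = 0
  Friday + 0 days -> Friday
Result: Friday (2025-10-10)

Friday


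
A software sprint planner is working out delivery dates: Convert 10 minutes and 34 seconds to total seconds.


Minutes: 10
Extra seconds: 34
Seconds per minute: 60
Minutes to seconds: 10 x 60 = 600
Total: 600 + 34 = 634

634


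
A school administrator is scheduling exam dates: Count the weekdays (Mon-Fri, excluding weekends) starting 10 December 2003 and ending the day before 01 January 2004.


Start: 2003-12-10 (Wednesday)
End (exclusive): 2004-01-01 (Thursday)
Total calendar days: 22
Full weeks: 22 // 7 = 3 -> 15 weekdays
Remaining 1 days starting on Wednesday:
  Wed(w) -> 1 weekdays
Total business days: 15 + 1 = 16

16


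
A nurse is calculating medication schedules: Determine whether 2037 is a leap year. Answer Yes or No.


Year: 2037
Divisible by 4? 2037 / 4 = 509.25 -> No
Not divisible by 4, so NOT a leap year

No


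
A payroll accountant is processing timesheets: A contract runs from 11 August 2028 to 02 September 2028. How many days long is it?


Start date: 2028-08-11
End date: 2028-09-02
Aug 2028: +21 days
Sep 2028: +1 days
Total: 22 days

22


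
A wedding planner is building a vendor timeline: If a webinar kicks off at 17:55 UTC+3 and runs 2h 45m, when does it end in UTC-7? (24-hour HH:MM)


Start: 17:55 in UTC+3
Step 1 - add duration:
  minutes: 55 + 45 = 100 (carry 1h)
  hours: 17 + 2 + 1 = 20
  end in UTC+3: 20:40
Step 2 - convert UTC+3 -> UTC-7:
  offset difference: -7 - (3) = -10 hours
  20 + (-10) = 10 -> mod 24 = 10
Result: 10:40 in UTC-7

10:40
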